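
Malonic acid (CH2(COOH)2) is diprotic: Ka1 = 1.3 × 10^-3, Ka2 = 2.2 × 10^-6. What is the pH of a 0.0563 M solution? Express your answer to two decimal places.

pH = 2.10

Ka1 ≫ Ka2, so treat the first dissociation as the only significant source of H+.
Ka1 = x²/(0.0563 − x) = 1.3 × 10^-3
Solving the quadratic: x = (−Ka1 + √(Ka1² + 4·Ka1·C₀))/2 = 7.93 × 10^-3 M
pH = −log(7.93 × 10^-3) = 2.10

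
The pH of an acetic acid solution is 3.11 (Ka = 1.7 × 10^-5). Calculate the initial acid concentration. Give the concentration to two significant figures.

[H+] = 10^(-3.11) = 7.76 × 10^-4 M = x
Ka = x²/(C₀ − x) ⇒ C₀ = x + x²/Ka
C₀ = 7.76 × 10^-4 + (7.76 × 10^-4)²/(1.7 × 10^-5) = 3.62 × 10^-2 M

C₀ = 3.6 × 10^-2 M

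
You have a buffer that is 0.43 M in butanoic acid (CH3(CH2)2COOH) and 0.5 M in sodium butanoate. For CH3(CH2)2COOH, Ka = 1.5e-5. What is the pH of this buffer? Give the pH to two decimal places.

pH = 4.89

pKa = −log(1.5 × 10^-5) = 4.824
Using pH = pKa + log([base]/[acid]) with [base]/[acid] = 0.5/0.43:
pH = 4.824 + (+0.066) = 4.89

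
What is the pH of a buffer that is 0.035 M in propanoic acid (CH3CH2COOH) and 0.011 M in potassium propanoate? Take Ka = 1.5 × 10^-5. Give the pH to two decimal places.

pH = 4.32

pKa = −log(1.5 × 10^-5) = 4.824
Using pH = pKa + log([base]/[acid]) with [base]/[acid] = 0.011/0.035:
pH = 4.824 + (-0.503) = 4.32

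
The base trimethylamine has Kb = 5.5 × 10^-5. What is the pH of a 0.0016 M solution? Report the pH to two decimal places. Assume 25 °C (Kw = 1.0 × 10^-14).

pH = 10.43

(CH3)3N + H2O ⇌ (CH3)3NH+ + OH-
Kb = [OH-]²/(0.0016 − [OH-]) = 5.5 × 10^-5
[OH-] is not negligible relative to C₀; solve [OH-]² + 5.5e-05·[OH-] − 8.8e-08 = 0.
[OH-] = [−5.5e-05 + √(5.5e-05² + 3.52e-07)]/2 = 2.70 × 10^-4 M
pOH = 3.57, so pH = 14.00 − pOH = 10.43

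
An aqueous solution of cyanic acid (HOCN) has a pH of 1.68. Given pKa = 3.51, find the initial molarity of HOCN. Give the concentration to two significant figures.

[H+] = 10^(-1.68) = 2.09 × 10^-2 M = x
Ka = 10^(−3.51) = 3.09 × 10^-4
Ka = x²/(C₀ − x) ⇒ C₀ = x + x²/Ka
C₀ = 2.09 × 10^-2 + (2.09 × 10^-2)²/(3.09 × 10^-4) = 1.43 M

C₀ = 1.4 M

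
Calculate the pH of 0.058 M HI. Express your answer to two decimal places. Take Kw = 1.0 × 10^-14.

pH = 1.24

HI is a strong acid and dissociates completely, so [H+] = 0.058 M.
pH = -log(0.058) = 1.24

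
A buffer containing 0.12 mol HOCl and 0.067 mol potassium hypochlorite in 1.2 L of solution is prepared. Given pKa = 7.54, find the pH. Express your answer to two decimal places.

pH = 7.29

pH = pKa + log([A⁻]/[HA]) = 7.54 + log(0.067/0.12)
pH = 7.54 + (-0.253) = 7.29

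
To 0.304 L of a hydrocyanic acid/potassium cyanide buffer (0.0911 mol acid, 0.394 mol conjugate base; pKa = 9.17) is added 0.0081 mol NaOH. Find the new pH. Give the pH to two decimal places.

pH = 9.86

After neutralization: n(HCN) = 0.083 mol, n(CN-) = 0.402 mol.
pH = pKa + log(n_CN-/n_HCN) = 9.17 + log(0.402/0.083) = 9.17 + (+0.685)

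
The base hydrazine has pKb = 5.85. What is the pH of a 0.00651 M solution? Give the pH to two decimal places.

N2H4 + H2O ⇌ N2H5+ + OH-
Kb = 10^(−5.85) = 1.41 × 10^-6
From the ICE table, Kb = [OH-]²/(0.00651 − [OH-]) = 1.41 × 10^-6.
Assume [OH-] ≪ 0.00651: [OH-] ≈ √(1.41 × 10^-6 × 0.00651) = 9.58 × 10^-5 M
pOH = −log(9.58 × 10^-5) = 4.02; pH = 14.00 − 4.02 = 9.98

pH = 9.98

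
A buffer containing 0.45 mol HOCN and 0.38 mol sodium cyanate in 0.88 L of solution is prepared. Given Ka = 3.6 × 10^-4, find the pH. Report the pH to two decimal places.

pKa = −log(3.6 × 10^-4) = 3.444
Henderson–Hasselbalch: pH = pKa + log([OCN-]/[HOCN]) = 3.444 + log(0.38/0.45)
pH = 3.444 + (-0.073) = 3.37

pH = 3.37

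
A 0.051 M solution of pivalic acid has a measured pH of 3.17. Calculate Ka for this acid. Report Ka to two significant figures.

[H+] = 10^(-3.17) = 6.76 × 10^-4 M
At equilibrium [HA] = 0.051 − 6.76 × 10^-4 = 5.03 × 10^-2 M
Ka = [H+][A-]/[HA] = (6.76 × 10^-4)² / 5.03 × 10^-2 = 9.1 × 10^-6

Ka = 9.1 × 10^-6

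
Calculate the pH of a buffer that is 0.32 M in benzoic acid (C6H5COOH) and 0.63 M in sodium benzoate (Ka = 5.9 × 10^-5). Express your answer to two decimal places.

pH = 4.52

pKa = −log(5.9 × 10^-5) = 4.229
pH = pKa + log([A⁻]/[HA]) = 4.229 + log(0.63/0.32)
pH = 4.229 + (+0.294) = 4.52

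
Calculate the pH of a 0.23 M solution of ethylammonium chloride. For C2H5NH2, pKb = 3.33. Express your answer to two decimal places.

pH = 5.65

C2H5NH3+ is the conjugate acid of the weak base C2H5NH2.
Kb = 10^(−3.33) = 4.68 × 10^-4
Ka = Kw/Kb = 1.0×10^-14 / 4.68 × 10^-4 = 2.14 × 10^-11
Let x = [H+] at equilibrium. Ka = x²/(0.23 − x).
Assume x ≪ 0.23: x ≈ √(2.14 × 10^-11 × 0.23) = 2.22 × 10^-6 M
pH = −log(2.22 × 10^-6) = 5.65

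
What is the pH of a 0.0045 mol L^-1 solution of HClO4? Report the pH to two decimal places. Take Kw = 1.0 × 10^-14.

pH = 2.35

HClO4 is a strong acid and dissociates completely, so [H+] = 0.0045 M.
pH = -log(0.0045) = 2.35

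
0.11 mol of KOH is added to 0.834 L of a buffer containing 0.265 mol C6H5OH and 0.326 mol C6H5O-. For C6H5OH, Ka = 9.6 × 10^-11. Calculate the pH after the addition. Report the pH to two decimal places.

pH = 10.47

OH- converts C6H5OH to C6H5O-: C6H5OH → 0.155 mol, C6H5O- → 0.436 mol.
pKa = −log(9.6 × 10^-11) = 10.018
pH = pKa + log([A⁻]/[HA]) = 10.018 + log(0.436/0.155) = 10.018 +0.449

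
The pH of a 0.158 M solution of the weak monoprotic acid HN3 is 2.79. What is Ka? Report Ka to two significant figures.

Ka = 1.7 × 10^-5

[H+] = 10^(-2.79) = 1.62 × 10^-3 M
At equilibrium [HA] = 0.158 − 1.62 × 10^-3 = 1.56 × 10^-1 M
Ka = [H+][A-]/[HA] = (1.62 × 10^-3)² / 1.56 × 10^-1 = 1.7 × 10^-5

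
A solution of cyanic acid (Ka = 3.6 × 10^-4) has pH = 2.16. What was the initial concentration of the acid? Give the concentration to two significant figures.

[H+] = 10^(-2.16) = 6.92 × 10^-3 M = x
Ka = x²/(C₀ − x) ⇒ C₀ = x + x²/Ka
C₀ = 6.92 × 10^-3 + (6.92 × 10^-3)²/(3.6 × 10^-4) = 1.40 × 10^-1 M

C₀ = 1.4 × 10^-1 M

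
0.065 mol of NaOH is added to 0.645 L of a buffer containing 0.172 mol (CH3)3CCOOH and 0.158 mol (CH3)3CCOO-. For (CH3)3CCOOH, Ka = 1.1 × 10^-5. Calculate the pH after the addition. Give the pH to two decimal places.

After neutralization: n((CH3)3CCOOH) = 0.107 mol, n((CH3)3CCOO-) = 0.223 mol.
pKa = −log(1.1 × 10^-5) = 4.959
Henderson–Hasselbalch with mole ratio 0.223/0.107: pH = 4.959 + (+0.319)

pH = 5.28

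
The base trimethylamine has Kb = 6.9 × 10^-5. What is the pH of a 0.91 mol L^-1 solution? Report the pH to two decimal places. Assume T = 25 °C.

pH = 11.90

(CH3)3N + H2O ⇌ (CH3)3NH+ + OH-
From the ICE table, Kb = [OH-]²/(0.91 − [OH-]) = 6.9 × 10^-5.
Assume [OH-] ≪ 0.91: [OH-] ≈ √(6.9 × 10^-5 × 0.91) = 7.92 × 10^-3 M
Check: 0.87% ionized — well under 5%, approximation valid.
pOH = −log(7.92 × 10^-3) = 2.10; pH = 14.00 − 2.10 = 11.90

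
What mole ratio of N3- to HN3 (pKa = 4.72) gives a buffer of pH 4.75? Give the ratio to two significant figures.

pH = pKa + log(r) ⇒ log(r) = 4.75 − 4.72 = +0.03
r = [N3-]/[HN3] = 10^(+0.03) = 1.07

ratio = 1.1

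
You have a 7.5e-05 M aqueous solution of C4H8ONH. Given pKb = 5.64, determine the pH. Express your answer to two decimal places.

C4H8ONH + H2O ⇌ C4H8ONH2+ + OH-
Kb = 10^(−5.64) = 2.29 × 10^-6
From the ICE table, Kb = [OH-]²/(7.5e-05 − [OH-]) = 2.29 × 10^-6.
Here C₀/Kb ≈ 32.8, so the small-[OH-] approximation fails. Use the quadratic:
[OH-] = (−Kb + √(Kb² + 4·Kb·C₀))/2 = 1.20 × 10^-5 M
pOH = −log(1.20 × 10^-5) = 4.92; pH = 14.00 − 4.92 = 9.08

pH = 9.08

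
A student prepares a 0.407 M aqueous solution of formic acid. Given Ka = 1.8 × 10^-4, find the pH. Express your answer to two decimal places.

HCOOH ⇌ HCOO- + H+
From the ICE table, Ka = x²/(0.407 − x) = 1.8 × 10^-4.
Neglecting x in the denominator: x = √(1.8 × 10^-4 × 0.407) = 8.56 × 10^-3 M
pH = −log(8.56 × 10^-3) = 2.07

pH = 2.07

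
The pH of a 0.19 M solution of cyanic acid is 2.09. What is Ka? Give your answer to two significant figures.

Ka = 3.6 × 10^-4

[H+] = 10^(-2.09) = 8.13 × 10^-3 M
At equilibrium [HA] = 0.19 − 8.13 × 10^-3 = 1.82 × 10^-1 M
Ka = [H+][A-]/[HA] = (8.13 × 10^-3)² / 1.82 × 10^-1 = 3.6 × 10^-4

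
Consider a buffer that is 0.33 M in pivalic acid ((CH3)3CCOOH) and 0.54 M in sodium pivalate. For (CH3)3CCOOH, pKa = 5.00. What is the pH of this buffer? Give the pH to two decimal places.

pH = 5.21

Using pH = pKa + log([base]/[acid]) with [base]/[acid] = 0.54/0.33:
pH = 5.00 + (+0.214) = 5.21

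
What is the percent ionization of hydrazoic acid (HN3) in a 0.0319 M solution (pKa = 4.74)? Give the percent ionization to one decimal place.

HN3 ⇌ N3- + H+; let x = [H+] at equilibrium.
Ka = 10^(−4.74) = 1.82 × 10^-5
x ≈ √(Ka·C₀) = √(1.82 × 10^-5 × 0.0319) = 7.62 × 10^-4 M
Fraction ionized = 7.62 × 10^-4 / 0.0319 = 0.0239 → 2.4%

2.4%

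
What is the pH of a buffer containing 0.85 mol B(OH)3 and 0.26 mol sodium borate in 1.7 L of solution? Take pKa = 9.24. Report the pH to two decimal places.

pH = 8.73

pH = pKa + log([A⁻]/[HA]) = 9.24 + log(0.26/0.85)
pH = 9.24 + (-0.514) = 8.73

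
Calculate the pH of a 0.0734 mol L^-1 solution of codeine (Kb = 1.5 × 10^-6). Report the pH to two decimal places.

pH = 10.52

C18H21NO3 + H2O ⇌ C18H22NO3+ + OH-
Kb = x²/(0.0734 − x) = 1.5 × 10^-6
Neglecting x in the denominator: x = √(1.5 × 10^-6 × 0.0734) = 3.32 × 10^-4 M
(x/C₀ = 0.45% < 5%, so the approximation holds.)
pOH = −log(3.32 × 10^-4) = 3.48; pH = 14.00 − 3.48 = 10.52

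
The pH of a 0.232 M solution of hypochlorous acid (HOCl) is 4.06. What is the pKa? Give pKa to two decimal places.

pKa = 7.49

[H+] = 10^(-4.06) = 8.71 × 10^-5 M
At equilibrium [HA] = 0.232 − 8.71 × 10^-5 = 2.32 × 10^-1 M
Ka = [H+][A-]/[HA] = (8.71 × 10^-5)² / 2.32 × 10^-1 = 3.27 × 10^-8
pKa = -log(3.27 × 10^-8) = 7.49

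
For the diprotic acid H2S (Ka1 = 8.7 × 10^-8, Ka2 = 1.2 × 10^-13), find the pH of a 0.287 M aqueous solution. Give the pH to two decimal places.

Since Ka1 ≫ Ka2, the first ionization dominates [H+].
Ka1 = x²/(0.287 − x) = 8.7 × 10^-8
x ≈ √(8.7 × 10^-8 × 0.287) = 1.58 × 10^-4 M
pH = −log(1.58 × 10^-4) = 3.80

pH = 3.80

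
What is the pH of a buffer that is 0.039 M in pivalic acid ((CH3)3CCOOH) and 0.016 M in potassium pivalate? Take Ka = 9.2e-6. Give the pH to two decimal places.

pKa = −log(9.2 × 10^-6) = 5.036
Using pH = pKa + log([base]/[acid]) with [base]/[acid] = 0.016/0.039:
pH = 5.036 + (-0.387) = 4.65

pH = 4.65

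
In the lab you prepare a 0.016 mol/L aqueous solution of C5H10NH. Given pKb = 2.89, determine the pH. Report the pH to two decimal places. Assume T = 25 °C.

pH = 11.60

C5H10NH + H2O ⇌ C5H10NH2+ + OH-
Kb = 10^(−2.89) = 1.29 × 10^-3
From the ICE table, Kb = x²/(0.016 − x) = 1.29 × 10^-3.
Here C₀/Kb ≈ 12.4, so the small-x approximation fails. Use the quadratic:
x = (−Kb + √(Kb² + 4·Kb·C₀))/2 = 3.94 × 10^-3 M
pOH = 2.40, so pH = 14.00 − pOH = 11.60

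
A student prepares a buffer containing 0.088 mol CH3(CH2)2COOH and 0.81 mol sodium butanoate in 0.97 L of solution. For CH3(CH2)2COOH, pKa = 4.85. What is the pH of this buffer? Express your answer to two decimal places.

pH = pKa + log([A⁻]/[HA]) = 4.85 + log(0.81/0.088)
pH = 4.85 + (+0.964) = 5.81

pH = 5.81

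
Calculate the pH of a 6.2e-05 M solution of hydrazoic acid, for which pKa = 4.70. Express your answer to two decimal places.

HN3 ⇌ N3- + H+
Ka = 10^(−4.70) = 2.00 × 10^-5
Ka = [H+]²/(6.2e-05 − [H+]) = 2.00 × 10^-5
The 5% rule fails; solving [H+]² + Ka·[H+] − Ka·C₀ = 0 exactly:
[H+] = [−2e-05 + √(2e-05² + 4.96e-09)]/2 = 2.66 × 10^-5 M
pH = −log(2.66 × 10^-5) = 4.58

pH = 4.58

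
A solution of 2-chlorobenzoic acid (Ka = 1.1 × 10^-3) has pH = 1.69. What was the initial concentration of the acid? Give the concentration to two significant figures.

C₀ = 4.0 × 10^-1 M

[H+] = 10^(-1.69) = 2.04 × 10^-2 M = x
Ka = x²/(C₀ − x) ⇒ C₀ = x + x²/Ka
C₀ = 2.04 × 10^-2 + (2.04 × 10^-2)²/(1.1 × 10^-3) = 3.99 × 10^-1 M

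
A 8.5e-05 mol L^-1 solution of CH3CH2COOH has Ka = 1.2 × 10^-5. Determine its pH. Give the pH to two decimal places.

CH3CH2COOH ⇌ CH3CH2COO- + H+
From the ICE table, Ka = [H+]²/(8.5e-05 − [H+]) = 1.2 × 10^-5.
[H+] is not negligible relative to C₀; solve [H+]² + 1.2e-05·[H+] − 1.02e-09 = 0.
[H+] = [−1.2e-05 + √(1.2e-05² + 4.08e-09)]/2 = 2.65 × 10^-5 M
pH = −log[H+] = −log(2.65 × 10^-5) = 4.58

pH = 4.58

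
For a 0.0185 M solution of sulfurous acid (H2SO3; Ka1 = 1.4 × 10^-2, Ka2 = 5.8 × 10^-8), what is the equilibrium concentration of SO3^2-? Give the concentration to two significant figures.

5.8 × 10^-8 M

First ionization gives [H+] ≈ [HSO3-] = 1.05 × 10^-2 M.
Second step: Ka2 = [H+][SO3^2-]/[HSO3-] ≈ [SO3^2-] (since [H+] ≈ [HSO3-]).
So [SO3^2-] ≈ Ka2.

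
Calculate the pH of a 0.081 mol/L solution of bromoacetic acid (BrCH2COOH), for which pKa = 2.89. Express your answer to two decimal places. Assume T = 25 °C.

BrCH2COOH ⇌ BrCH2COO- + H+
Ka = 10^(−2.89) = 1.29 × 10^-3
From the ICE table, Ka = [H+]²/(0.081 − [H+]) = 1.29 × 10^-3.
[H+] is not negligible relative to C₀; solve [H+]² + 0.00129·[H+] − 0.000104 = 0.
[H+] = [−0.00129 + √(0.00129² + 0.000418)]/2 = 9.60 × 10^-3 M
pH = −log(9.60 × 10^-3) = 2.02

pH = 2.02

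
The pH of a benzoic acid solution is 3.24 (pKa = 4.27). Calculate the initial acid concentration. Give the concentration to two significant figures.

[H+] = 10^(-3.24) = 5.75 × 10^-4 M = x
Ka = 10^(−4.27) = 5.37 × 10^-5
Ka = x²/(C₀ − x) ⇒ C₀ = x + x²/Ka
C₀ = 5.75 × 10^-4 + (5.75 × 10^-4)²/(5.37 × 10^-5) = 6.73 × 10^-3 M

C₀ = 6.7 × 10^-3 M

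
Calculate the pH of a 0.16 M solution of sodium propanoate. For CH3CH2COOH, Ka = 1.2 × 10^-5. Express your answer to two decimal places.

pH = 9.06

CH3CH2COO- is the conjugate base of the weak acid CH3CH2COOH.
Kb = Kw/Ka = 1.0×10^-14 / 1.2 × 10^-5 = 8.33 × 10^-10
Kb = [OH-]²/(0.16 − [OH-]) = 8.33 × 10^-10
Neglecting [OH-] in the denominator: [OH-] = √(8.33 × 10^-10 × 0.16) = 1.15 × 10^-5 M
pOH = −log(1.15 × 10^-5) = 4.94; pH = 14.00 − 4.94 = 9.06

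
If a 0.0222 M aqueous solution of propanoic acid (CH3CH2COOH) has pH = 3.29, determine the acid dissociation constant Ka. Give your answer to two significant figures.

[H+] = 10^(-3.29) = 5.13 × 10^-4 M
At equilibrium [HA] = 0.0222 − 5.13 × 10^-4 = 2.17 × 10^-2 M
Ka = [H+][A-]/[HA] = (5.13 × 10^-4)² / 2.17 × 10^-2 = 1.2 × 10^-5

Ka = 1.2 × 10^-5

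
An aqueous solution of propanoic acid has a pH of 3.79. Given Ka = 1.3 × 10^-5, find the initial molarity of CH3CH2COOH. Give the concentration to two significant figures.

[H+] = 10^(-3.79) = 1.62 × 10^-4 M = x
Ka = x²/(C₀ − x) ⇒ C₀ = x + x²/Ka
C₀ = 1.62 × 10^-4 + (1.62 × 10^-4)²/(1.3 × 10^-5) = 2.18 × 10^-3 M

C₀ = 2.2 × 10^-3 M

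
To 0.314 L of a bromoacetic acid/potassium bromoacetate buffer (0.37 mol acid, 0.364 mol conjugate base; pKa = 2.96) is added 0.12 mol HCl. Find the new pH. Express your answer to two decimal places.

Added H+ converts BrCH2COO- to BrCH2COOH: BrCH2COOH → 0.49 mol, BrCH2COO- → 0.244 mol.
Henderson–Hasselbalch with mole ratio 0.244/0.49: pH = 2.96 + (-0.303)

pH = 2.66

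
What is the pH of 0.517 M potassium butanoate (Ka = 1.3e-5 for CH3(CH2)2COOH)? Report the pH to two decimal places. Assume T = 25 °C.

pH = 9.30

CH3(CH2)2COO- is the conjugate base of the weak acid CH3(CH2)2COOH.
Kb = Kw/Ka = 1.0×10^-14 / 1.3 × 10^-5 = 7.69 × 10^-10
From the ICE table, Kb = [OH-]²/(0.517 − [OH-]) = 7.69 × 10^-10.
Since Kb ≪ C₀, [OH-] ≈ √(Kb·C₀) = 1.99 × 10^-5 M.
([OH-]/C₀ = 0.0039% < 5%, so the approximation holds.)
pOH = −log(1.99 × 10^-5) = 4.70; pH = 14.00 − 4.70 = 9.30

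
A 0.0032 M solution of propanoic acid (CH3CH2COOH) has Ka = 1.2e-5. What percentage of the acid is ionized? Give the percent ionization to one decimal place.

CH3CH2COOH ⇌ CH3CH2COO- + H+; let x = [H+] at equilibrium.
Ka = x²/(C₀ − x); solving the quadratic gives x = 1.90 × 10^-4 M.
Fraction ionized = 1.90 × 10^-4 / 0.0032 = 0.0594 → 5.9%

5.9%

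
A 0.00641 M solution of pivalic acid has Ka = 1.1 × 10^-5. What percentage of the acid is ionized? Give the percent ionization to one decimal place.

4.1%

(CH3)3CCOOH ⇌ (CH3)3CCOO- + H+; let x = [H+] at equilibrium.
x ≈ √(Ka·C₀) = √(1.1 × 10^-5 × 0.00641) = 2.66 × 10^-4 M
Fraction ionized = 2.66 × 10^-4 / 0.00641 = 0.0415 → 4.1%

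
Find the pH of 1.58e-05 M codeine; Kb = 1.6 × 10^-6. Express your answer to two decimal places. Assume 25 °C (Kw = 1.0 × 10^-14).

pH = 8.63

C18H21NO3 + H2O ⇌ C18H22NO3+ + OH-
Let x = [OH-] at equilibrium. Kb = x²/(1.58e-05 − x).
x is not negligible relative to C₀; solve x² + 1.6e-06·x − 2.53e-11 = 0.
x = (−Kb + √(Kb² + 4·Kb·C₀))/2 = 4.29 × 10^-6 M
pOH = −log(4.29 × 10^-6) = 5.37; pH = 14.00 − 5.37 = 8.63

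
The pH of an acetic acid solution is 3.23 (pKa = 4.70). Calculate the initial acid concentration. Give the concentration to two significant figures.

C₀ = 1.8 × 10^-2 M

[H+] = 10^(-3.23) = 5.89 × 10^-4 M = x
Ka = 10^(−4.70) = 2.00 × 10^-5
Ka = x²/(C₀ − x) ⇒ C₀ = x + x²/Ka
C₀ = 5.89 × 10^-4 + (5.89 × 10^-4)²/(2.00 × 10^-5) = 1.79 × 10^-2 M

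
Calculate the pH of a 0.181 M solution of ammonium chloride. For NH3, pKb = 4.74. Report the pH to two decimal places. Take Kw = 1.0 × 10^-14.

NH4+ is the conjugate acid of the weak base NH3.
Kb = 10^(−4.74) = 1.82 × 10^-5
Ka = Kw/Kb = 1.0×10^-14 / 1.82 × 10^-5 = 5.49 × 10^-10
From the ICE table, Ka = [H+]²/(0.181 − [H+]) = 5.49 × 10^-10.
Since Ka ≪ C₀, [H+] ≈ √(Ka·C₀) = 9.97 × 10^-6 M.
pH = −log(9.97 × 10^-6) = 5.00

pH = 5.00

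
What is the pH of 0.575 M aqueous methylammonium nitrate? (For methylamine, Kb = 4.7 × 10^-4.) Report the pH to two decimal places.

pH = 5.46

CH3NH3+ is the conjugate acid of the weak base CH3NH2.
Ka = Kw/Kb = 1.0×10^-14 / 4.7 × 10^-4 = 2.13 × 10^-11
Let x = [H+] at equilibrium. Ka = x²/(0.575 − x).
Neglecting x in the denominator: x = √(2.13 × 10^-11 × 0.575) = 3.50 × 10^-6 M
Check: 0.00061% ionized — well under 5%, approximation valid.
pH = −log(3.50 × 10^-6) = 5.46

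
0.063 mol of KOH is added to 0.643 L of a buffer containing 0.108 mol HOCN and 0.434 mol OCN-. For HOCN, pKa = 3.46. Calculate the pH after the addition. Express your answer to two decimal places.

pH = 4.50

After neutralization: n(HOCN) = 0.045 mol, n(OCN-) = 0.497 mol.
pH = pKa + log(n_OCN-/n_HOCN) = 3.46 + log(0.497/0.045) = 3.46 + (+1.043)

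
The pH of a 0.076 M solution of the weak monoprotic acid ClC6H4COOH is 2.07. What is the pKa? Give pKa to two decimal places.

pKa = 2.97

[H+] = 10^(-2.07) = 8.51 × 10^-3 M
At equilibrium [HA] = 0.076 − 8.51 × 10^-3 = 6.75 × 10^-2 M
Ka = [H+][A-]/[HA] = (8.51 × 10^-3)² / 6.75 × 10^-2 = 1.07 × 10^-3
pKa = -log(1.07 × 10^-3) = 2.97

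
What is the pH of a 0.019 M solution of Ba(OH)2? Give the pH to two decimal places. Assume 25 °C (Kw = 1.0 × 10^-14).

Ba(OH)2 is a strong base (each formula unit releases 2 OH-); [OH-] = 0.038 M.
pOH = -log(0.038) = 1.42
pH = 14.00 - 1.42 = 12.58

pH = 12.58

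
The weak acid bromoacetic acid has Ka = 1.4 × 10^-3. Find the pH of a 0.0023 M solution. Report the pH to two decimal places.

pH = 2.91

BrCH2COOH ⇌ BrCH2COO- + H+
From the ICE table, Ka = x²/(0.0023 − x) = 1.4 × 10^-3.
The 5% rule fails; solving x² + Ka·x − Ka·C₀ = 0 exactly:
x = [−0.0014 + √(0.0014² + 1.29e-05)]/2 = 1.23 × 10^-3 M
pH = −log(1.23 × 10^-3) = 2.91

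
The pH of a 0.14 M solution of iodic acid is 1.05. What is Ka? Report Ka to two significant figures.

[H+] = 10^(-1.05) = 8.91 × 10^-2 M
At equilibrium [HA] = 0.14 − 8.91 × 10^-2 = 5.09 × 10^-2 M
Ka = [H+][A-]/[HA] = (8.91 × 10^-2)² / 5.09 × 10^-2 = 1.6 × 10^-1

Ka = 1.6 × 10^-1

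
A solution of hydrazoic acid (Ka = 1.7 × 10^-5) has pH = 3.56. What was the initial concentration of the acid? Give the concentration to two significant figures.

[H+] = 10^(-3.56) = 2.75 × 10^-4 M = x
Ka = x²/(C₀ − x) ⇒ C₀ = x + x²/Ka
C₀ = 2.75 × 10^-4 + (2.75 × 10^-4)²/(1.7 × 10^-5) = 4.72 × 10^-3 M

C₀ = 4.7 × 10^-3 M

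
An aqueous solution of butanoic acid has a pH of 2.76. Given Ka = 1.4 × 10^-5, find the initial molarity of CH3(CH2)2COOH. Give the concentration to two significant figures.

C₀ = 2.2 × 10^-1 M

[H+] = 10^(-2.76) = 1.74 × 10^-3 M = x
Ka = x²/(C₀ − x) ⇒ C₀ = x + x²/Ka
C₀ = 1.74 × 10^-3 + (1.74 × 10^-3)²/(1.4 × 10^-5) = 2.18 × 10^-1 M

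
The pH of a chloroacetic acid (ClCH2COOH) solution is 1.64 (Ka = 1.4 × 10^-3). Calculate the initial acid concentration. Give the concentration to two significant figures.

C₀ = 4.0 × 10^-1 M

[H+] = 10^(-1.64) = 2.29 × 10^-2 M = x
Ka = x²/(C₀ − x) ⇒ C₀ = x + x²/Ka
C₀ = 2.29 × 10^-2 + (2.29 × 10^-2)²/(1.4 × 10^-3) = 3.97 × 10^-1 M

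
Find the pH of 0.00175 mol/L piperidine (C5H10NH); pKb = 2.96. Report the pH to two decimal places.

C5H10NH + H2O ⇌ C5H10NH2+ + OH-
Kb = 10^(−2.96) = 1.10 × 10^-3
From the ICE table, Kb = [OH-]²/(0.00175 − [OH-]) = 1.10 × 10^-3.
The 5% rule fails; solving [OH-]² + Kb·[OH-] − Kb·C₀ = 0 exactly:
[OH-] = (−Kb + √(Kb² + 4·Kb·C₀))/2 = 9.42 × 10^-4 M
pOH = −log(9.42 × 10^-4) = 3.03; pH = 14.00 − 3.03 = 10.97

pH = 10.97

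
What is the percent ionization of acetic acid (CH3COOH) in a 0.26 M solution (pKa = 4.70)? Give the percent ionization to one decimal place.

0.9%

CH3COOH ⇌ CH3COO- + H+; let x = [H+] at equilibrium.
Ka = 10^(−4.70) = 2.00 × 10^-5
x ≈ √(Ka·C₀) = √(2.00 × 10^-5 × 0.26) = 2.28 × 10^-3 M
% ionization = x/C₀ × 100% = 2.28 × 10^-3/0.26 × 100% = 0.9%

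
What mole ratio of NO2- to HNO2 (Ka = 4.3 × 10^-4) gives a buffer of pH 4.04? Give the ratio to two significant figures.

pKa = -log(4.3 × 10^-4) = 3.367
pH = pKa + log(r) ⇒ log(r) = 4.04 − 3.367 = +0.673
r = [NO2-]/[HNO2] = 10^(+0.673) = 4.71

ratio = 4.7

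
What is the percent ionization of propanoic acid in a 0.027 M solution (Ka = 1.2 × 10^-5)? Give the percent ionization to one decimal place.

CH3CH2COOH ⇌ CH3CH2COO- + H+; let x = [H+] at equilibrium.
x ≈ √(Ka·C₀) = √(1.2 × 10^-5 × 0.027) = 5.69 × 10^-4 M
Fraction ionized = 5.69 × 10^-4 / 0.027 = 0.0211 → 2.1%

2.1%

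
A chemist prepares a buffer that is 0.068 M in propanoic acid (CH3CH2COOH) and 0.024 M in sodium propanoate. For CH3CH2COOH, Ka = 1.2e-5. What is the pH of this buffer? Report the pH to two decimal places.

pH = 4.47

pKa = −log(1.2 × 10^-5) = 4.921
Henderson–Hasselbalch: pH = pKa + log([CH3CH2COO-]/[CH3CH2COOH]) = 4.921 + log(0.024/0.068)
pH = 4.921 + (-0.452) = 4.47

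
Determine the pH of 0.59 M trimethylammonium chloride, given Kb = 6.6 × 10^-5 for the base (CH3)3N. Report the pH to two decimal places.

pH = 5.02

(CH3)3NH+ is the conjugate acid of the weak base (CH3)3N.
Ka = Kw/Kb = 1.0×10^-14 / 6.6 × 10^-5 = 1.52 × 10^-10
Ka = [H+]²/(0.59 − [H+]) = 1.52 × 10^-10
Assume [H+] ≪ 0.59: [H+] ≈ √(1.52 × 10^-10 × 0.59) = 9.47 × 10^-6 M
Check: 0.0016% ionized — well under 5%, approximation valid.
pH = −log[H+] = −log(9.47 × 10^-6) = 5.02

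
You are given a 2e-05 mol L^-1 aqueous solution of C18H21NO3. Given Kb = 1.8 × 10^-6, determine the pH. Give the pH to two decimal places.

pH = 8.71

C18H21NO3 + H2O ⇌ C18H22NO3+ + OH-
From the ICE table, Kb = x²/(2e-05 − x) = 1.8 × 10^-6.
x is not negligible relative to C₀; solve x² + 1.8e-06·x − 3.6e-11 = 0.
x = (−Kb + √(Kb² + 4·Kb·C₀))/2 = 5.17 × 10^-6 M
pOH = 5.29, so pH = 14.00 − pOH = 8.71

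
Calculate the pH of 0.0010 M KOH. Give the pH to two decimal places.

pH = 11.00

KOH is a strong base; [OH-] = 0.001 M.
pOH = -log(0.001) = 3.00
pH = 14.00 - 3.00 = 11.00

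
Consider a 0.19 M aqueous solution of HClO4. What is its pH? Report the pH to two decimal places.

HClO4 is a strong acid and dissociates completely, so [H+] = 0.19 M.
pH = -log(0.19) = 0.72

pH = 0.72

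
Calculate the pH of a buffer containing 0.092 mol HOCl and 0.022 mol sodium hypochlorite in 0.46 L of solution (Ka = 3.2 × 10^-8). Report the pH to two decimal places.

pKa = −log(3.2 × 10^-8) = 7.495
Henderson–Hasselbalch: pH = pKa + log([OCl-]/[HOCl]) = 7.495 + log(0.022/0.092)
pH = 7.495 + (-0.621) = 6.87

pH = 6.87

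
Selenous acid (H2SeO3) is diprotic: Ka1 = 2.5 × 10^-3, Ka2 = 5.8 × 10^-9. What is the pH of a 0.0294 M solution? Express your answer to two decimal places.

Ka1 ≫ Ka2, so treat the first dissociation as the only significant source of H+.
Ka1 = x²/(0.0294 − x) = 2.5 × 10^-3
Solving the quadratic: x = (−Ka1 + √(Ka1² + 4·Ka1·C₀))/2 = 7.41 × 10^-3 M
pH = −log(7.41 × 10^-3) = 2.13

pH = 2.13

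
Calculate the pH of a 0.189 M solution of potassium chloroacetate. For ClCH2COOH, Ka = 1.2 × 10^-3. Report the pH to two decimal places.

pH = 8.10

ClCH2COO- is the conjugate base of the weak acid ClCH2COOH.
Kb = Kw/Ka = 1.0×10^-14 / 1.2 × 10^-3 = 8.33 × 10^-12
Let x = [OH-] at equilibrium. Kb = x²/(0.189 − x).
Neglecting x in the denominator: x = √(8.33 × 10^-12 × 0.189) = 1.25 × 10^-6 M
pOH = −log(1.25 × 10^-6) = 5.90; pH = 14.00 − 5.90 = 8.10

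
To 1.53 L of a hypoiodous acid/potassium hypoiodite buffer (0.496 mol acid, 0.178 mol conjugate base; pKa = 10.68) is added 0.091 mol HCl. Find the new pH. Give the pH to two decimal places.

After neutralization: n(HOI) = 0.587 mol, n(OI-) = 0.087 mol.
Henderson–Hasselbalch with mole ratio 0.087/0.587: pH = 10.68 + (-0.829)

pH = 9.85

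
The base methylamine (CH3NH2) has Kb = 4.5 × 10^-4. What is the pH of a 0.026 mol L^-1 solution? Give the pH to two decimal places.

CH3NH2 + H2O ⇌ CH3NH3+ + OH-
Kb = [OH-]²/(0.026 − [OH-]) = 4.5 × 10^-4
[OH-] is not negligible relative to C₀; solve [OH-]² + 0.00045·[OH-] − 1.17e-05 = 0.
[OH-] = (−Kb + √(Kb² + 4·Kb·C₀))/2 = 3.20 × 10^-3 M
pOH = −log(3.20 × 10^-3) = 2.49; pH = 14.00 − 2.49 = 11.51

pH = 11.51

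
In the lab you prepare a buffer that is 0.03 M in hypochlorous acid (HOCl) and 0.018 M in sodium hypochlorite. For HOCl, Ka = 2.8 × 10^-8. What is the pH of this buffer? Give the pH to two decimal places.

pKa = −log(2.8 × 10^-8) = 7.553
Using pH = pKa + log([base]/[acid]) with [base]/[acid] = 0.018/0.03:
pH = 7.553 + (-0.222) = 7.33

pH = 7.33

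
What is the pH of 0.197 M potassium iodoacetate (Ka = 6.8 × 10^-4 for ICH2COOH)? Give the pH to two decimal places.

pH = 8.23

ICH2COO- is the conjugate base of the weak acid ICH2COOH.
Kb = Kw/Ka = 1.0×10^-14 / 6.8 × 10^-4 = 1.47 × 10^-11
Kb = [OH-]²/(0.197 − [OH-]) = 1.47 × 10^-11
Neglecting [OH-] in the denominator: [OH-] = √(1.47 × 10^-11 × 0.197) = 1.70 × 10^-6 M
Check: 0.00086% ionized — well under 5%, approximation valid.
pOH = −log(1.70 × 10^-6) = 5.77; pH = 14.00 − 5.77 = 8.23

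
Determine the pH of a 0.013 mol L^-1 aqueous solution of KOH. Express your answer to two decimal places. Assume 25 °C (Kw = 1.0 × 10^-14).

KOH is a strong base; [OH-] = 0.013 M.
pOH = -log(0.013) = 1.89
pH = 14.00 - 1.89 = 12.11

pH = 12.11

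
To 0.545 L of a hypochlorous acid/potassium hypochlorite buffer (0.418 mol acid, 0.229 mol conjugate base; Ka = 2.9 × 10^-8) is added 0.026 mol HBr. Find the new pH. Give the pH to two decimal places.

Added H+ converts OCl- to HOCl: HOCl → 0.444 mol, OCl- → 0.203 mol.
pKa = −log(2.9 × 10^-8) = 7.538
pH = pKa + log([A⁻]/[HA]) = 7.538 + log(0.203/0.444) = 7.538 -0.340

pH = 7.20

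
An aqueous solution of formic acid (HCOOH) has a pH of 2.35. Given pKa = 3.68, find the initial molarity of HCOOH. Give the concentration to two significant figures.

[H+] = 10^(-2.35) = 4.47 × 10^-3 M = x
Ka = 10^(−3.68) = 2.09 × 10^-4
Ka = x²/(C₀ − x) ⇒ C₀ = x + x²/Ka
C₀ = 4.47 × 10^-3 + (4.47 × 10^-3)²/(2.09 × 10^-4) = 1.00 × 10^-1 M

C₀ = 1.0 × 10^-1 M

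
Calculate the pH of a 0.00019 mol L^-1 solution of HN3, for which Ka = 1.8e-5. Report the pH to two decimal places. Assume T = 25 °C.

HN3 ⇌ N3- + H+
Let x = [H+] at equilibrium. Ka = x²/(0.00019 − x).
The 5% rule fails; solving x² + Ka·x − Ka·C₀ = 0 exactly:
x = [−1.8e-05 + √(1.8e-05² + 1.37e-08)]/2 = 5.02 × 10^-5 M
pH = −log(5.02 × 10^-5) = 4.30

pH = 4.30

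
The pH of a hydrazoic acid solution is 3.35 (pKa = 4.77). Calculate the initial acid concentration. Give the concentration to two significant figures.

[H+] = 10^(-3.35) = 4.47 × 10^-4 M = x
Ka = 10^(−4.77) = 1.70 × 10^-5
Ka = x²/(C₀ − x) ⇒ C₀ = x + x²/Ka
C₀ = 4.47 × 10^-4 + (4.47 × 10^-4)²/(1.70 × 10^-5) = 1.22 × 10^-2 M

C₀ = 1.2 × 10^-2 M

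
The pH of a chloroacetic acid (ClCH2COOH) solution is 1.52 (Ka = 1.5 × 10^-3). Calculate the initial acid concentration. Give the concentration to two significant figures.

C₀ = 6.4 × 10^-1 M

[H+] = 10^(-1.52) = 3.02 × 10^-2 M = x
Ka = x²/(C₀ − x) ⇒ C₀ = x + x²/Ka
C₀ = 3.02 × 10^-2 + (3.02 × 10^-2)²/(1.5 × 10^-3) = 6.38 × 10^-1 M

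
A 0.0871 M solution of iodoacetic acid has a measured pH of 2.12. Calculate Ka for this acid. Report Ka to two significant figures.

Ka = 7.2 × 10^-4

[H+] = 10^(-2.12) = 7.59 × 10^-3 M
At equilibrium [HA] = 0.0871 − 7.59 × 10^-3 = 7.95 × 10^-2 M
Ka = [H+][A-]/[HA] = (7.59 × 10^-3)² / 7.95 × 10^-2 = 7.2 × 10^-4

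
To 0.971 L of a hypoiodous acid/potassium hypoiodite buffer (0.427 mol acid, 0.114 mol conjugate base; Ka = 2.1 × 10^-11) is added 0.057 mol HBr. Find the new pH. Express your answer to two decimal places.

pH = 9.75

After neutralization: n(HOI) = 0.484 mol, n(OI-) = 0.057 mol.
pKa = −log(2.1 × 10^-11) = 10.678
pH = pKa + log([A⁻]/[HA]) = 10.678 + log(0.057/0.484) = 10.678 -0.929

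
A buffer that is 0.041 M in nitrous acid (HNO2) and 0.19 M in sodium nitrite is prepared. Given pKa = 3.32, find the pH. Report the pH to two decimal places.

pH = 3.99

pH = pKa + log([A⁻]/[HA]) = 3.32 + log(0.19/0.041)
pH = 3.32 + (+0.666) = 3.99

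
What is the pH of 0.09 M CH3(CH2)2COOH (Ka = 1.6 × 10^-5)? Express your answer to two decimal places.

CH3(CH2)2COOH ⇌ CH3(CH2)2COO- + H+
From the ICE table, Ka = [H+]²/(0.09 − [H+]) = 1.6 × 10^-5.
Neglecting [H+] in the denominator: [H+] = √(1.6 × 10^-5 × 0.09) = 1.20 × 10^-3 M
pH = −log[H+] = −log(1.20 × 10^-3) = 2.92

pH = 2.92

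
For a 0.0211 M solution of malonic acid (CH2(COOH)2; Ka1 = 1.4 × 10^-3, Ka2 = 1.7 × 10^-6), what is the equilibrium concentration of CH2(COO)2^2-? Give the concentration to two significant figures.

First ionization gives [H+] ≈ [CH2(COOH)COO-] = 4.78 × 10^-3 M.
Second step: Ka2 = [H+][CH2(COO)2^2-]/[CH2(COOH)COO-] ≈ [CH2(COO)2^2-] (since [H+] ≈ [CH2(COOH)COO-]).
So [CH2(COO)2^2-] ≈ Ka2.

1.7 × 10^-6 M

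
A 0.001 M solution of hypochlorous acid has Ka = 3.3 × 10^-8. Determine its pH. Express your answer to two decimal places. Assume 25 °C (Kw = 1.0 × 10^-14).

HOCl ⇌ OCl- + H+
Ka = [H+]²/(0.001 − [H+]) = 3.3 × 10^-8
Neglecting [H+] in the denominator: [H+] = √(3.3 × 10^-8 × 0.001) = 5.74 × 10^-6 M
pH = −log(5.74 × 10^-6) = 5.24

pH = 5.24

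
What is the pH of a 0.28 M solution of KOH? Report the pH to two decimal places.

pH = 13.45

KOH is a strong base; [OH-] = 0.28 M.
pOH = -log(0.28) = 0.55
pH = 14.00 - 0.55 = 13.45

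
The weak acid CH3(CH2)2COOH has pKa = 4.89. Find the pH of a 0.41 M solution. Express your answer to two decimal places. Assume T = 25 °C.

pH = 2.64

CH3(CH2)2COOH ⇌ CH3(CH2)2COO- + H+
Ka = 10^(−4.89) = 1.29 × 10^-5
From the ICE table, Ka = x²/(0.41 − x) = 1.29 × 10^-5.
Neglecting x in the denominator: x = √(1.29 × 10^-5 × 0.41) = 2.30 × 10^-3 M
pH = −log[H+] = −log(2.30 × 10^-3) = 2.64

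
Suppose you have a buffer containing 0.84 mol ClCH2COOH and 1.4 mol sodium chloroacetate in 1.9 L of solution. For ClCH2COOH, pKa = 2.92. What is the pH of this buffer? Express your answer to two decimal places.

pH = 3.14

pH = pKa + log([A⁻]/[HA]) = 2.92 + log(1.4/0.84)
pH = 2.92 + (+0.222) = 3.14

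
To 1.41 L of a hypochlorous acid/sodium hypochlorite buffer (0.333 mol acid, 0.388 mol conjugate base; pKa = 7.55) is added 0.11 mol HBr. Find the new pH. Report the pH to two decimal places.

After neutralization: n(HOCl) = 0.443 mol, n(OCl-) = 0.278 mol.
Henderson–Hasselbalch with mole ratio 0.278/0.443: pH = 7.55 + (-0.202)

pH = 7.35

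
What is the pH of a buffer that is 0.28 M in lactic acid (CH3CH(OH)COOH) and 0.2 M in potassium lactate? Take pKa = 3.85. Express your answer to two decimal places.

pH = pKa + log([A⁻]/[HA]) = 3.85 + log(0.2/0.28)
pH = 3.85 + (-0.146) = 3.70

pH = 3.70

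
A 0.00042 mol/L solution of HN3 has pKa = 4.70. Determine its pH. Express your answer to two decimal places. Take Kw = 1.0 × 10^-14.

pH = 4.09

HN3 ⇌ N3- + H+
Ka = 10^(−4.70) = 2.00 × 10^-5
Ka = x²/(0.00042 − x) = 2.00 × 10^-5
Here C₀/Ka ≈ 21, so the small-x approximation fails. Use the quadratic:
x = [−2e-05 + √(2e-05² + 3.36e-08)]/2 = 8.22 × 10^-5 M
pH = −log[H+] = −log(8.22 × 10^-5) = 4.09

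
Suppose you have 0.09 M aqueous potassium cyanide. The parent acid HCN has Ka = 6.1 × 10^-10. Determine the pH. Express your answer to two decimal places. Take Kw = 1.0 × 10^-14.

CN- is the conjugate base of the weak acid HCN.
Kb = Kw/Ka = 1.0×10^-14 / 6.1 × 10^-10 = 1.64 × 10^-5
Kb = [OH-]²/(0.09 − [OH-]) = 1.64 × 10^-5
Since Kb ≪ C₀, [OH-] ≈ √(Kb·C₀) = 1.21 × 10^-3 M.
pOH = −log(1.21 × 10^-3) = 2.92; pH = 14.00 − 2.92 = 11.08

pH = 11.08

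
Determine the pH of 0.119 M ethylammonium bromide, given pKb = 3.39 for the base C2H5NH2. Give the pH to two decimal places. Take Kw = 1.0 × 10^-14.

C2H5NH3+ is the conjugate acid of the weak base C2H5NH2.
Kb = 10^(−3.39) = 4.07 × 10^-4
Ka = Kw/Kb = 1.0×10^-14 / 4.07 × 10^-4 = 2.46 × 10^-11
From the ICE table, Ka = [H+]²/(0.119 − [H+]) = 2.46 × 10^-11.
Assume [H+] ≪ 0.119: [H+] ≈ √(2.46 × 10^-11 × 0.119) = 1.71 × 10^-6 M
([H+]/C₀ = 0.0014% < 5%, so the approximation holds.)
pH = −log(1.71 × 10^-6) = 5.77

pH = 5.77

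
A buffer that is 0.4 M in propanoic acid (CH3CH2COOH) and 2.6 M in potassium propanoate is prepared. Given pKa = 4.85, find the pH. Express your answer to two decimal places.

pH = 5.66

pH = pKa + log([A⁻]/[HA]) = 4.85 + log(2.6/0.4)
pH = 4.85 + (+0.813) = 5.66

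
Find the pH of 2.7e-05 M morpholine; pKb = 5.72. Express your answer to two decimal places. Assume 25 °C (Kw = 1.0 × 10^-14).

pH = 8.80

C4H8ONH + H2O ⇌ C4H8ONH2+ + OH-
Kb = 10^(−5.72) = 1.91 × 10^-6
Kb = [OH-]²/(2.7e-05 − [OH-]) = 1.91 × 10^-6
[OH-] is not negligible relative to C₀; solve [OH-]² + 1.91e-06·[OH-] − 5.16e-11 = 0.
[OH-] = (−Kb + √(Kb² + 4·Kb·C₀))/2 = 6.29 × 10^-6 M
pOH = 5.20, so pH = 14.00 − pOH = 8.80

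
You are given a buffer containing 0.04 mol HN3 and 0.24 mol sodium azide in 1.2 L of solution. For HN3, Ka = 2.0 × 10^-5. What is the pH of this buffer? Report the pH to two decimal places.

pH = 5.48

pKa = −log(2.0 × 10^-5) = 4.699
pH = pKa + log([A⁻]/[HA]) = 4.699 + log(0.24/0.04)
pH = 4.699 + (+0.778) = 5.48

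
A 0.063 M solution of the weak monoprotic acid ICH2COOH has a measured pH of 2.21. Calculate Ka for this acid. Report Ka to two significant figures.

Ka = 6.7 × 10^-4

[H+] = 10^(-2.21) = 6.17 × 10^-3 M
At equilibrium [HA] = 0.063 − 6.17 × 10^-3 = 5.68 × 10^-2 M
Ka = [H+][A-]/[HA] = (6.17 × 10^-3)² / 5.68 × 10^-2 = 6.7 × 10^-4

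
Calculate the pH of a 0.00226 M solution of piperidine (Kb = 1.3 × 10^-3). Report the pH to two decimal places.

pH = 11.07

C5H10NH + H2O ⇌ C5H10NH2+ + OH-
Kb = x²/(0.00226 − x) = 1.3 × 10^-3
Here C₀/Kb ≈ 1.74, so the small-x approximation fails. Use the quadratic:
x = (−Kb + √(Kb² + 4·Kb·C₀))/2 = 1.18 × 10^-3 M
pOH = 2.93, so pH = 14.00 − pOH = 11.07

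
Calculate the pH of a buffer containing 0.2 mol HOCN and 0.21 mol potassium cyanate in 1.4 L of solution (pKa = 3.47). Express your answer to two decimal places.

Using pH = pKa + log([base]/[acid]) with [base]/[acid] = 0.21/0.2:
pH = 3.47 + (+0.021) = 3.49

pH = 3.49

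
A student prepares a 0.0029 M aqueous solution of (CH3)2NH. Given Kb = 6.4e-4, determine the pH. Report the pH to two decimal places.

(CH3)2NH + H2O ⇌ (CH3)2NH2+ + OH-
From the ICE table, Kb = x²/(0.0029 − x) = 6.4 × 10^-4.
The 5% rule fails; solving x² + Kb·x − Kb·C₀ = 0 exactly:
x = [−0.00064 + √(0.00064² + 7.42e-06)]/2 = 1.08 × 10^-3 M
pOH = −log(1.08 × 10^-3) = 2.97; pH = 14.00 − 2.97 = 11.03

pH = 11.03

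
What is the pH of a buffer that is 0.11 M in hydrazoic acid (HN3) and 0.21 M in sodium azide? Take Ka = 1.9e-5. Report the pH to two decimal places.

pKa = −log(1.9 × 10^-5) = 4.721
Henderson–Hasselbalch: pH = pKa + log([N3-]/[HN3]) = 4.721 + log(0.21/0.11)
pH = 4.721 + (+0.281) = 5.00

pH = 5.00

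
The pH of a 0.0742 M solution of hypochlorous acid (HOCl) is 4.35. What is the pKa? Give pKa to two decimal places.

[H+] = 10^(-4.35) = 4.47 × 10^-5 M
At equilibrium [HA] = 0.0742 − 4.47 × 10^-5 = 7.42 × 10^-2 M
Ka = [H+][A-]/[HA] = (4.47 × 10^-5)² / 7.42 × 10^-2 = 2.69 × 10^-8
pKa = -log(2.69 × 10^-8) = 7.57

pKa = 7.57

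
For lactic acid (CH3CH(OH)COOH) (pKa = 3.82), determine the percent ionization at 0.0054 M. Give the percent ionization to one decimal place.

15.4%

CH3CH(OH)COOH ⇌ CH3CH(OH)COO- + H+; let x = [H+] at equilibrium.
Ka = 10^(−3.82) = 1.51 × 10^-4
Solve x² + 0.000151x − 8.15e-07 = 0 → x = 8.31 × 10^-4 M
Fraction ionized = 8.31 × 10^-4 / 0.0054 = 0.1539 → 15.4%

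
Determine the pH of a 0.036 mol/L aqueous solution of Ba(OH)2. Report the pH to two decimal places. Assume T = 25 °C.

Ba(OH)2 is a strong base (each formula unit releases 2 OH-); [OH-] = 0.072 M.
pOH = -log(0.072) = 1.14
pH = 14.00 - 1.14 = 12.86

pH = 12.86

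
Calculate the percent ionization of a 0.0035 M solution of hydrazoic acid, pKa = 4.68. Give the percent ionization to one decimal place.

HN3 ⇌ N3- + H+; let x = [H+] at equilibrium.
Ka = 10^(−4.68) = 2.09 × 10^-5
Solve x² + 2.09e-05x − 7.32e-08 = 0 → x = 2.60 × 10^-4 M
% ionization = x/C₀ × 100% = 2.60 × 10^-4/0.0035 × 100% = 7.4%

7.4%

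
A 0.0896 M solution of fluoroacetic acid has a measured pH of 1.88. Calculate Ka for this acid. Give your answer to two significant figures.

[H+] = 10^(-1.88) = 1.32 × 10^-2 M
At equilibrium [HA] = 0.0896 − 1.32 × 10^-2 = 7.64 × 10^-2 M
Ka = [H+][A-]/[HA] = (1.32 × 10^-2)² / 7.64 × 10^-2 = 2.3 × 10^-3

Ka = 2.3 × 10^-3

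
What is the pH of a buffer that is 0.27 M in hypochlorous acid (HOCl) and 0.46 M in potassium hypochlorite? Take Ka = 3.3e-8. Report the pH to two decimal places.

pKa = −log(3.3 × 10^-8) = 7.481
pH = pKa + log([A⁻]/[HA]) = 7.481 + log(0.46/0.27)
pH = 7.481 + (+0.231) = 7.71

pH = 7.71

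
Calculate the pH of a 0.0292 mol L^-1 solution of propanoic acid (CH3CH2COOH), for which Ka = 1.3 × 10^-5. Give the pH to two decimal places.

CH3CH2COOH ⇌ CH3CH2COO- + H+
From the ICE table, Ka = x²/(0.0292 − x) = 1.3 × 10^-5.
Since Ka ≪ C₀, x ≈ √(Ka·C₀) = 6.16 × 10^-4 M.
pH = −log[H+] = −log(6.16 × 10^-4) = 3.21

pH = 3.21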